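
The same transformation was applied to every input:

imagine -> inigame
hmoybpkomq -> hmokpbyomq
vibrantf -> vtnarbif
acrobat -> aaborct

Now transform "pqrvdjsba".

The pattern: swap the first and last characters, then reverse the string.
Doing the same to "pqrvdjsba": "pbsjdvrqa".

pbsjdvrqa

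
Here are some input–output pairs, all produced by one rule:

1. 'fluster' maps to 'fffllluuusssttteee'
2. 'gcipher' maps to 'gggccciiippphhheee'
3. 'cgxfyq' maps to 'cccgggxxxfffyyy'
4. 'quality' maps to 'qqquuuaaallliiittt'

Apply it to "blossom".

bbblllooossssssooo

Rule — repeat every character 3 times, then delete the last 3 characters.
On "blossom": the first step gives "bbblllooossssssooommm", and the second then gives "bbblllooossssssooo".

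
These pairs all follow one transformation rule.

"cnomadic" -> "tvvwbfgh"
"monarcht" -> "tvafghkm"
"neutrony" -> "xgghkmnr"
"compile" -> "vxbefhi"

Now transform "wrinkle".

The rule is to sort the characters into alphabetical order, then shift every letter 7 places backward in the alphabet (wrapping around).
On "wrinkle": the first step gives "eiklnrw", and the second then gives "xbdegkp".

xbdegkp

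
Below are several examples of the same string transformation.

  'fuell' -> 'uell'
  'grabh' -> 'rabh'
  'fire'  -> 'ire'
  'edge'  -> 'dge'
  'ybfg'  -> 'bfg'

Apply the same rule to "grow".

In each case the input is transformed by: delete the first character.
Doing the same to "grow": "row".

row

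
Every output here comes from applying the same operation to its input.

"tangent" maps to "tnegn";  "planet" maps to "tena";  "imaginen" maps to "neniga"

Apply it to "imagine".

The transformation: reverse the string, then delete the last 2 characters.
Starting from "imagine": after the first operation, "enigami"; after the second, "eniga".
(Check on "imaginen": → "nenigami" → "neniga" ✓)

eniga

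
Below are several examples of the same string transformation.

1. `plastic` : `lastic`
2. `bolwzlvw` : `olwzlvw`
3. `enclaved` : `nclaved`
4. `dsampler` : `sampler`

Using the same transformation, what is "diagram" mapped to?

The rule is to delete the first character.
So "diagram" becomes "iagram".

iagram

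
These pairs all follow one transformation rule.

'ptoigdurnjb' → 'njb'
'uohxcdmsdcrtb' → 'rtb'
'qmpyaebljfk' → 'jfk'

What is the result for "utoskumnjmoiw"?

In each case the input is transformed by: keep only the last 3 characters.
Doing the same to "utoskumnjmoiw": "oiw".

oiw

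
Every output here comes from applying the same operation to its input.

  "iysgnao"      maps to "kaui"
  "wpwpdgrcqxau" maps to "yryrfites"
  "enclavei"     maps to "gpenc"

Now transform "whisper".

yjku

Looking at the pairs, the operation is to delete the last 3 characters, then shift every letter 2 places forward in the alphabet (wrapping around).
Working it through for "whisper": intermediate "whis", final "yjku".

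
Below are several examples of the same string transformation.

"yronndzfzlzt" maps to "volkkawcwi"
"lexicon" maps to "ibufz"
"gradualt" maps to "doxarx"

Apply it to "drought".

aolrd

Looking at the pairs, the operation is to shift every letter 3 places backward in the alphabet (wrapping around), then delete the last 2 characters.
For "drought", step one produces "aolrdeq"; step two turns that into "aolrd".
(Check on "lexicon": → "ibufzlk" → "ibufz" ✓)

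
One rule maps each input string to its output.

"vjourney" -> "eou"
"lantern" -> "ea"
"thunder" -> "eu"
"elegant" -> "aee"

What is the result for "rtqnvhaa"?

Each output is the input with this applied: move the last 3 characters to the front (rotate right by 3), then keep only the vowels.
Starting from "rtqnvhaa": after the first operation, "haartqnv"; after the second, "aa".
(Check on "elegant": → "anteleg" → "aee" ✓)

aa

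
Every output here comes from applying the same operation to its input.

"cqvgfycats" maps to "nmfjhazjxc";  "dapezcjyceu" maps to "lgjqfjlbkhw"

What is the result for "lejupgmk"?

The rule is to shift every letter 7 places forward in the alphabet (wrapping around), then move the first 3 characters to the end (rotate left by 3).
Working it through for "lejupgmk": intermediate "slqbwntr", final "bwntrslq".

bwntrslq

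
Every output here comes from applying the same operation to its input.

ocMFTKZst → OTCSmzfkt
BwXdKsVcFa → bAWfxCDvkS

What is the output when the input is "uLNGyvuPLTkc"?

The transformation: flip the case of every letter, then take characters alternately from the front and the back (1st, last, 2nd, 2nd-last, ...).
For "uLNGyvuPLTkc", step one produces "UlngYVUpltKC"; step two turns that into "UClKntglYpVU".

UClKntglYpVU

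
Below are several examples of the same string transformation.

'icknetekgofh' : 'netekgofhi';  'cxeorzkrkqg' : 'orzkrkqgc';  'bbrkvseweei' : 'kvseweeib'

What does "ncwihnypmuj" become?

Each output is the input with this applied: move the first 3 characters to the end (rotate left by 3), then delete the last 2 characters.
"ncwihnypmuj" → "ihnypmujncw" → "ihnypmujn".
(Check on "bbrkvseweei": → "kvseweeibbr" → "kvseweeib" ✓)

ihnypmujn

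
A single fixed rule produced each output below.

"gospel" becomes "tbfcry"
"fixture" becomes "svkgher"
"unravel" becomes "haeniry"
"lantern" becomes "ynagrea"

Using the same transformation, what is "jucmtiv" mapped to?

The pattern: shift every letter 13 places forward in the alphabet (wrapping around) — i.e. ROT13.
"jucmtiv" → "whpzgvi".

whpzgvi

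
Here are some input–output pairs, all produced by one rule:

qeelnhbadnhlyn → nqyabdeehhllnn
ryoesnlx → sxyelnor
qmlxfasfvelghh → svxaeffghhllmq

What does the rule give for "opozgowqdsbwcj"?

wwzbcdgjooopqs

In each case the input is transformed by: sort the characters into alphabetical order, then move the last 3 characters to the front (rotate right by 3).
For "opozgowqdsbwcj", step one produces "bcdgjooopqswwz"; step two turns that into "wwzbcdgjooopqs".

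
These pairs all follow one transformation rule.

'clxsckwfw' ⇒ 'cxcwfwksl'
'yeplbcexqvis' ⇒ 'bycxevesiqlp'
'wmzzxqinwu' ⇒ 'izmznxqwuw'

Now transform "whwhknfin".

The pattern: sort the characters into alphabetical order, then take characters alternately from the front and the back (1st, last, 2nd, 2nd-last, ...).
Doing the same to "whwhknfin": "fwhwhnink".

fwhwhnink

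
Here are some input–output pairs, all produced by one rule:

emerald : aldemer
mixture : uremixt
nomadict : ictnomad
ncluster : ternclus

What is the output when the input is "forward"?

ardforw

The rule is to move the last 3 characters to the front (rotate right by 3).
Doing the same to "forward": "ardforw".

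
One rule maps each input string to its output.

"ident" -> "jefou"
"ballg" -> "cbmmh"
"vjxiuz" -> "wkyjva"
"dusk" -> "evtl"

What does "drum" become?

The pattern: shift every letter 1 place forward in the alphabet (wrapping around).
Applying that to "drum" gives "esvn".

esvn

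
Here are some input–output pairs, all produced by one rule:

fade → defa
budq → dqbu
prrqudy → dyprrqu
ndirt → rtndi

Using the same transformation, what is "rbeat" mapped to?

atrbe

The rule is to move the last 2 characters to the front (rotate right by 2).
"rbeat" → "atrbe".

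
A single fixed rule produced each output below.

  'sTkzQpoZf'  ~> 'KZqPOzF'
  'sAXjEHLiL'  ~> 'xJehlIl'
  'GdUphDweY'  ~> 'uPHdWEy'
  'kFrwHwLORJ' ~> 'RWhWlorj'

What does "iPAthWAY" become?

aTHway

What's happening: delete the first 2 characters, then flip the case of every letter.
Doing the same to "iPAthWAY": "aTHway".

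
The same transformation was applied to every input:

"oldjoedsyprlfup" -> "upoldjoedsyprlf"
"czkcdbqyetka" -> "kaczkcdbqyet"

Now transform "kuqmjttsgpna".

In each case the input is transformed by: move the last 2 characters to the front (rotate right by 2).
Doing the same to "kuqmjttsgpna": "nakuqmjttsgp".

nakuqmjttsgp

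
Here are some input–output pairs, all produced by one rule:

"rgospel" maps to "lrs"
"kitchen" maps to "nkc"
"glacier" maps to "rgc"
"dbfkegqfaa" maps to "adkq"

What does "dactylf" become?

Looking at the pairs, the operation is to keep one character in every 3, starting at position 1 (positions 1st, 4th, 7th, ...), then move the last character to the front.
"dactylf" → "dtf" → "fdt".

fdt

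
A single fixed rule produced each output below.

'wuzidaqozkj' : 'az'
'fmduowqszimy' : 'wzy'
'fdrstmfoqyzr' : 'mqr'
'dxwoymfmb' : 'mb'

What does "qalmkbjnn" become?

Rule — keep one character in every 3, starting at position 3 (positions 3rd, 6th, 9th, ...), then delete the first character.
Working it through for "qalmkbjnn": intermediate "lbn", final "bn".

bn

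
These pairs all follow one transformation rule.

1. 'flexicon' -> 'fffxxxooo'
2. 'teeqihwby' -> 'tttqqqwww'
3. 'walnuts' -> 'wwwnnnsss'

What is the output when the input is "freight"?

Looking at the pairs, the operation is to keep one character in every 3, starting at position 1 (positions 1st, 4th, 7th, ...), then repeat every character 3 times.
Starting from "freight": after the first operation, "fit"; after the second, "fffiiittt".

fffiiittt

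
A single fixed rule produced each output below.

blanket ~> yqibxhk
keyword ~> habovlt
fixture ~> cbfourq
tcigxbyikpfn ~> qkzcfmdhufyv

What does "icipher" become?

fozbfem

Rule — take characters alternately from the front and the back (1st, last, 2nd, 2nd-last, ...), then shift every letter 3 places backward in the alphabet (wrapping around).
Doing the same to "icipher": "fozbfem".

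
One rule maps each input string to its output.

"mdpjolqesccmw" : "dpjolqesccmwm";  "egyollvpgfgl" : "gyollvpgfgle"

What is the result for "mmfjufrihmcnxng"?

mfjufrihmcnxngm

In each case the input is transformed by: move the first character to the end.
For "mmfjufrihmcnxng" the result is "mfjufrihmcnxngm".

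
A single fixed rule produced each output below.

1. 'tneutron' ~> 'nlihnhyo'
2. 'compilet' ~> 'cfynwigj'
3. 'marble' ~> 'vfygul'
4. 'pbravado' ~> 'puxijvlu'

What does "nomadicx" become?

xcwrhigu

Rule — swap the front and back halves of the string, then shift every letter 6 places backward in the alphabet (wrapping around).
Doing the same to "nomadicx": "xcwrhigu".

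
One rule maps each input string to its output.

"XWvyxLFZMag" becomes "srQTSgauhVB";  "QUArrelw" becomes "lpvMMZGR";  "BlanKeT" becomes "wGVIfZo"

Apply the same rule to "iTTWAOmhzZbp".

DoorvjHCUuWK

The pattern: flip the case of every letter, then shift every letter 5 places backward in the alphabet (wrapping around).
For "iTTWAOmhzZbp", step one produces "IttwaoMHZzBP"; step two turns that into "DoorvjHCUuWK".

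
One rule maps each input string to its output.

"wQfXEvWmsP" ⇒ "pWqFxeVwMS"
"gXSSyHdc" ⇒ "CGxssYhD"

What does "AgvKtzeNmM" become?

The transformation: flip the case of every letter, then move the last character to the front.
"AgvKtzeNmM" → "maGVkTZEnM".
(Check on "gXSSyHdc": → "GxssYhDC" → "CGxssYhD" ✓)

maGVkTZEnM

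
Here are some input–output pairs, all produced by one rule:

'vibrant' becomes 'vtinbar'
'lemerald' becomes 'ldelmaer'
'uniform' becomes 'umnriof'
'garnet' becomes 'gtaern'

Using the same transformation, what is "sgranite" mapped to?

segtrian

Looking at the pairs, the operation is to take characters alternately from the front and the back (1st, last, 2nd, 2nd-last, ...).
So "sgranite" becomes "segtrian".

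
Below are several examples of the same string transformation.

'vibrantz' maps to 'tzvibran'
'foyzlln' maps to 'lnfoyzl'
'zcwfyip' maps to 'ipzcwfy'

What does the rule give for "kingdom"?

The transformation: move the last 2 characters to the front (rotate right by 2).
Doing the same to "kingdom": "omkingd".

omkingd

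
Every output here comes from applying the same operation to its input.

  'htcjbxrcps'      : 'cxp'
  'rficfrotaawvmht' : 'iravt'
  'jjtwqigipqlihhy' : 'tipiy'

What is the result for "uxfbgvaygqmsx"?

The rule is to keep one character in every 3, starting at position 3 (positions 3rd, 6th, 9th, ...).
"uxfbgvaygqmsx" → "fvgs".

fvgs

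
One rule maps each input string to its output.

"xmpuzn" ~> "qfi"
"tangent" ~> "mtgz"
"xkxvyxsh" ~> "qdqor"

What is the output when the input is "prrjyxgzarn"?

Rule — delete the last 3 characters, then shift every letter 7 places backward in the alphabet (wrapping around).
Starting from "prrjyxgzarn": after the first operation, "prrjyxgz"; after the second, "ikkcrqzs".

ikkcrqzs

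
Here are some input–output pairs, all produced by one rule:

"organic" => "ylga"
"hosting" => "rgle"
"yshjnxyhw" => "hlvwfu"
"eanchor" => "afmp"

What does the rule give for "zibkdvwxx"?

The pattern: delete the first 3 characters, then shift every letter 2 places backward in the alphabet (wrapping around).
Starting from "zibkdvwxx": after the first operation, "kdvwxx"; after the second, "ibtuvv".

ibtuvv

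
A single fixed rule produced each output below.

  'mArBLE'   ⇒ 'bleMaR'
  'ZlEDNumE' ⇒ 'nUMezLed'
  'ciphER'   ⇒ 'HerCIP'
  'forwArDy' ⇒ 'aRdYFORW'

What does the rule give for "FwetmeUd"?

Looking at the pairs, the operation is to swap the front and back halves of the string, then flip the case of every letter.
Starting from "FwetmeUd": after the first operation, "meUdFwet"; after the second, "MEuDfWET".
(Check on "ZlEDNumE": → "NumEZlED" → "nUMezLed" ✓)

MEuDfWET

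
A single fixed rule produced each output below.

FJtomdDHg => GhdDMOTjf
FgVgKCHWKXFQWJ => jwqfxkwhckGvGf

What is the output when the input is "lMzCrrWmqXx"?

What's happening: flip the case of every letter, then reverse the string.
Starting from "lMzCrrWmqXx": after the first operation, "LmZcRRwMQxX"; after the second, "XxQMwRRcZmL".

XxQMwRRcZmL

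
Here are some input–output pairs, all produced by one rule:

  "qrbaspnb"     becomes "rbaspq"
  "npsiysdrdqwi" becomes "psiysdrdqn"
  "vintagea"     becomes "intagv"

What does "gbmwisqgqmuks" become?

bmwisqgqmug

The transformation: delete the last 2 characters, then move the first character to the end.
For "gbmwisqgqmuks" the result is "bmwisqgqmug".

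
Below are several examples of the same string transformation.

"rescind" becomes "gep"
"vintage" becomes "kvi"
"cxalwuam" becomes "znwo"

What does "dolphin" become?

qrk

What's happening: keep every other character starting from the second (positions 2nd, 4th, 6th, ...), then shift every letter 2 places forward in the alphabet (wrapping around).
"dolphin" → "opi" → "qrk".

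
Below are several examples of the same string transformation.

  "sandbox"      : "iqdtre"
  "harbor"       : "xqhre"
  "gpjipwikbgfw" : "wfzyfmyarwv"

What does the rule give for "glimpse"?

The rule is to shift every letter 10 places backward in the alphabet (wrapping around), then delete the last character.
"glimpse" → "wbycfi".

wbycfi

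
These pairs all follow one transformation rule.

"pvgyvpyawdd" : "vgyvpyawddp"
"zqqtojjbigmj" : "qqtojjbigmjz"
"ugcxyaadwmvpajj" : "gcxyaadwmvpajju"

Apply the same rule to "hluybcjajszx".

Looking at the pairs, the operation is to move the first character to the end.
So "hluybcjajszx" becomes "luybcjajszxh".

luybcjajszxh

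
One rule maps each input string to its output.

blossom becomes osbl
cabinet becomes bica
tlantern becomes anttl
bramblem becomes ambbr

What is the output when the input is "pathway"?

Each output is the input with this applied: delete the last 3 characters, then move the first 2 characters to the end (rotate left by 2).
So "pathway" becomes "thpa".

thpa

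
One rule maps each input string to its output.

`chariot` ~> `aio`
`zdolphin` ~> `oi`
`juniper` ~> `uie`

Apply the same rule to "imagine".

iaie

Looking at the pairs, the operation is to keep only the vowels.
For "imagine" the result is "iaie".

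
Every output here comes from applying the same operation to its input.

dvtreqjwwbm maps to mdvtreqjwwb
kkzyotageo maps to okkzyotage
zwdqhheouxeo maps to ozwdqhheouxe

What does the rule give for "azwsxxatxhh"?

hazwsxxatxh

Each output is the input with this applied: move the last character to the front.
For "azwsxxatxhh" the result is "hazwsxxatxh".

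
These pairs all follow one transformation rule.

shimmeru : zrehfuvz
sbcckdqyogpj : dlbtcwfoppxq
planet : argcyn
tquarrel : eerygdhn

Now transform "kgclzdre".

mqerxtpy

Rule — swap the front and back halves of the string, then shift every letter 13 places forward in the alphabet (wrapping around) — i.e. ROT13.
Applying both steps to "kgclzdre": "zdrekgcl", then "mqerxtpy".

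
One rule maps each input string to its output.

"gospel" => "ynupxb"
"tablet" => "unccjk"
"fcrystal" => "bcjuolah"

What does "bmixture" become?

cdankvrg

Looking at the pairs, the operation is to shift every letter 9 places forward in the alphabet (wrapping around), then swap the front and back halves of the string.
Starting from "bmixture": after the first operation, "kvrgcdan"; after the second, "cdankvrg".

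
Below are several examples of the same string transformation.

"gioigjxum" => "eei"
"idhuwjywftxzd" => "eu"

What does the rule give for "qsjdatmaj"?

The pattern: shift every letter 4 places backward in the alphabet (wrapping around), then keep only the vowels.
Applying both steps to "qsjdatmaj": "mofzwpiwf", then "oi".

oi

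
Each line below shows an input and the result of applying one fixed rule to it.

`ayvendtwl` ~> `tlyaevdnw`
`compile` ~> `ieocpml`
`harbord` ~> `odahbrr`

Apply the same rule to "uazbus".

What's happening: swap each adjacent pair of characters (1↔2, 3↔4, ...), then move the last 2 characters to the front (rotate right by 2).
Working it through for "uazbus": intermediate "aubzsu", final "suaubz".

suaubz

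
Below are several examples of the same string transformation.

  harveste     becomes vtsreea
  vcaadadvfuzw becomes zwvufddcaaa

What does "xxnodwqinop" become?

xwqpoonnid

Each output is the input with this applied: delete the first character, then sort the characters into reverse alphabetical order.
On "xxnodwqinop": the first step gives "xnodwqinop", and the second then gives "xwqpoonnid".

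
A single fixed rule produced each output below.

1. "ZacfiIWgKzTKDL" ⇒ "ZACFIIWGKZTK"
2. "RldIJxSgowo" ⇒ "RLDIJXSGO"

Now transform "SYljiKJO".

SYLJIK

The rule is to delete the last 2 characters, then convert every letter to uppercase.
On "SYljiKJO": the first step gives "SYljiK", and the second then gives "SYLJIK".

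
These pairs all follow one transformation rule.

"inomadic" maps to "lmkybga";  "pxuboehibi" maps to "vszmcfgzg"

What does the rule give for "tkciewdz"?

Each output is the input with this applied: shift every letter 2 places backward in the alphabet (wrapping around), then delete the first character.
For "tkciewdz", step one produces "riagcubx"; step two turns that into "iagcubx".

iagcubx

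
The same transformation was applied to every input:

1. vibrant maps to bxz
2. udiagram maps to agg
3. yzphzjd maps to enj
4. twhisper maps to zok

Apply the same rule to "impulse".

oak

The transformation: keep one character in every 3, starting at position 1 (positions 1st, 4th, 7th, ...), then shift every letter 6 places forward in the alphabet (wrapping around).
Applying that to "impulse" gives "oak".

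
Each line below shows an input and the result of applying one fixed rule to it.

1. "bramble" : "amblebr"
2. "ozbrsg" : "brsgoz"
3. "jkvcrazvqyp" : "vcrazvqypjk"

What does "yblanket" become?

The pattern: move the first 2 characters to the end (rotate left by 2).
So "yblanket" becomes "lanketyb".

lanketyb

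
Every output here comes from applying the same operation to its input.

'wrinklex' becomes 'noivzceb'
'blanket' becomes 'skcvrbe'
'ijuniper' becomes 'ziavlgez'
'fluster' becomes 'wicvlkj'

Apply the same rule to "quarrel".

Looking at the pairs, the operation is to take characters alternately from the front and the back (1st, last, 2nd, 2nd-last, ...), then shift every letter 9 places backward in the alphabet (wrapping around).
Starting from "quarrel": after the first operation, "qluearr"; after the second, "hclvrii".

hclvrii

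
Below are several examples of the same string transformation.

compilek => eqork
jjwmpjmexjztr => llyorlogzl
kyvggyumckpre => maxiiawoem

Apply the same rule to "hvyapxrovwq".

The rule is to shift every letter 2 places forward in the alphabet (wrapping around), then delete the last 3 characters.
Starting from "hvyapxrovwq": after the first operation, "jxacrztqxys"; after the second, "jxacrztq".
(Check on "kyvggyumckpre": → "maxiiawoemrtg" → "maxiiawoem" ✓)

jxacrztq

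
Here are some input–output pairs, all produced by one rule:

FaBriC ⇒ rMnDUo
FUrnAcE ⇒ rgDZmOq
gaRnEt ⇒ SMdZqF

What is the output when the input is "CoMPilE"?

oAybUXq

What's happening: shift every letter 12 places forward in the alphabet (wrapping around), then flip the case of every letter.
Working it through for "CoMPilE": intermediate "OaYBuxQ", final "oAybUXq".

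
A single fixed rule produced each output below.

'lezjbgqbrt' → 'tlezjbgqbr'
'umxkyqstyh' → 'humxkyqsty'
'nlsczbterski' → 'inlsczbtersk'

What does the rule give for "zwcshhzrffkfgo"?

ozwcshhzrffkfg

Each output is the input with this applied: move the last character to the front.
For "zwcshhzrffkfgo" the result is "ozwcshhzrffkfg".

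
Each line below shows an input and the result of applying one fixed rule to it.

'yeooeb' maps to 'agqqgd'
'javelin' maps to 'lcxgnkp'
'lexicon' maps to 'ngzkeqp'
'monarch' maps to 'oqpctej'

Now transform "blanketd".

dncpmgvf

Looking at the pairs, the operation is to shift every letter 2 places forward in the alphabet (wrapping around).
"blanketd" → "dncpmgvf".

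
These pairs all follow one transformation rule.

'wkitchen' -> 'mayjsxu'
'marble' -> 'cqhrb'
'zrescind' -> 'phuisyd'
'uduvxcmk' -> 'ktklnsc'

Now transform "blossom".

rbeiie

Rule — shift every letter 10 places backward in the alphabet (wrapping around), then delete the last character.
"blossom" → "rbeiiec" → "rbeiie".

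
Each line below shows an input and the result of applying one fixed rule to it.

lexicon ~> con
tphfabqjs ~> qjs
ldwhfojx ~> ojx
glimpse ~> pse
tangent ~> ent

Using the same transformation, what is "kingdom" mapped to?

Rule — keep only the last 3 characters.
Doing the same to "kingdom": "dom".

dom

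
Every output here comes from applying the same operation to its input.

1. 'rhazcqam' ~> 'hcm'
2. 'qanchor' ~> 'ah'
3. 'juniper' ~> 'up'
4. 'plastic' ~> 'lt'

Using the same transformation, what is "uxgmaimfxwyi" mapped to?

What's happening: keep one character in every 3, starting at position 2 (positions 2nd, 5th, 8th, ...).
So "uxgmaimfxwyi" becomes "xafy".

xafy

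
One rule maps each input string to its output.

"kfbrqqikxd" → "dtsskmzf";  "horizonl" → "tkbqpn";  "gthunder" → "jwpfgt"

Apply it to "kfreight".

tgkijv

The transformation: shift every letter 2 places forward in the alphabet (wrapping around), then delete the first 2 characters.
Working it through for "kfreight": intermediate "mhtgkijv", final "tgkijv".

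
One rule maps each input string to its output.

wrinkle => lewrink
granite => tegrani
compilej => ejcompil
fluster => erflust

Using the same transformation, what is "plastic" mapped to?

What's happening: move the last 2 characters to the front (rotate right by 2).
Applying that to "plastic" gives "icplast".

icplast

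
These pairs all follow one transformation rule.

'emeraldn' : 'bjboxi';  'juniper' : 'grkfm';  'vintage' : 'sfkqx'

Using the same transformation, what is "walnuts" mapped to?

txikr

What's happening: delete the last 2 characters, then shift every letter 3 places backward in the alphabet (wrapping around).
On "walnuts" that produces "txikr".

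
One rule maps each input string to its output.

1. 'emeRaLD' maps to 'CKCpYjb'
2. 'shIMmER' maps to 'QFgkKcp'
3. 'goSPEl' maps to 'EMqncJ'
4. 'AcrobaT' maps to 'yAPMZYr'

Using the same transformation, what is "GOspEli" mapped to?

In each case the input is transformed by: shift every letter 2 places backward in the alphabet (wrapping around), then flip the case of every letter.
"GOspEli" → "EMqnCjg" → "emQNcJG".

emQNcJG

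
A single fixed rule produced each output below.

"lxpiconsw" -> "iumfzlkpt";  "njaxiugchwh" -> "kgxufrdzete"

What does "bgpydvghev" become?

ydmvasdebs

The rule is to shift every letter 3 places backward in the alphabet (wrapping around).
On "bgpydvghev" that produces "ydmvasdebs".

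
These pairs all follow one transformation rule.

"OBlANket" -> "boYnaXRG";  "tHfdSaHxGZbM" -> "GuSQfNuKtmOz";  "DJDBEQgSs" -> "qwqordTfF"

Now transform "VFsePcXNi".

isFRcPkaV

What's happening: flip the case of every letter, then shift every letter 13 places forward in the alphabet (wrapping around) — i.e. ROT13.
"VFsePcXNi" → "vfSEpCxnI" → "isFRcPkaV".
(Check on "tHfdSaHxGZbM": → "ThFDsAhXgzBm" → "GuSQfNuKtmOz" ✓)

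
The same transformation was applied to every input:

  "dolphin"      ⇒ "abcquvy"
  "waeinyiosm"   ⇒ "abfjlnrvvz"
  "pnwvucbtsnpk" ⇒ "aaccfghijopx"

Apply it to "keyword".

bejlqrx

Each output is the input with this applied: shift every letter 13 places forward in the alphabet (wrapping around) — i.e. ROT13, then sort the characters into alphabetical order.
Working it through for "keyword": intermediate "xrljbeq", final "bejlqrx".
(Check on "dolphin": → "qbycuva" → "abcquvy" ✓)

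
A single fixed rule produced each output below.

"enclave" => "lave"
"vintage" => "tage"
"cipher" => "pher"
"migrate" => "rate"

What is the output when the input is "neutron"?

tron

The rule is to keep only the last 4 characters.
For "neutron" the result is "tron".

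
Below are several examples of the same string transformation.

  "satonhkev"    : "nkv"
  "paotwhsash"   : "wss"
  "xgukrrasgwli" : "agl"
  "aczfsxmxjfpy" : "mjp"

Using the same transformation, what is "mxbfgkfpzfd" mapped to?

fzd

The rule is to keep every other character starting from the first (positions 1st, 3rd, 5th, ...), then keep only the last 3 characters.
Applying both steps to "mxbfgkfpzfd": "mbgfzd", then "fzd".
(Check on "paotwhsash": → "powss" → "wss" ✓)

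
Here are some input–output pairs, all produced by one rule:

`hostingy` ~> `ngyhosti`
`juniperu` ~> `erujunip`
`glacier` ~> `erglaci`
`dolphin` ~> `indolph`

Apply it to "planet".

tplane

In each case the input is transformed by: move the first 3 characters to the end (rotate left by 3), then move the first 2 characters to the end (rotate left by 2).
Applying that to "planet" gives "tplane".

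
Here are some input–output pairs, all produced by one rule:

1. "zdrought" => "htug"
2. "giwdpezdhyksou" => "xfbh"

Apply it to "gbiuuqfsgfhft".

Each output is the input with this applied: shift every letter 13 places forward in the alphabet (wrapping around) — i.e. ROT13, then keep only the last 4 characters.
For "gbiuuqfsgfhft", step one produces "tovhhdsftsusg"; step two turns that into "susg".

susg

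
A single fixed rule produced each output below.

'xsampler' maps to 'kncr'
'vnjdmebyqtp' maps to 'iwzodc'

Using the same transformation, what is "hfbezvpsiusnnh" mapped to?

What's happening: shift every letter 13 places forward in the alphabet (wrapping around) — i.e. ROT13, then keep every other character starting from the first (positions 1st, 3rd, 5th, ...).
"hfbezvpsiusnnh" → "usormicfvhfaau" → "uomcvfa".
(Check on "xsampler": → "kfnzcyre" → "kncr" ✓)

uomcvfa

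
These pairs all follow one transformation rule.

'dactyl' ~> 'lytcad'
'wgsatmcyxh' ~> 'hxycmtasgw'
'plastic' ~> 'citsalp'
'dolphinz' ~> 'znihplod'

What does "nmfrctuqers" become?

srequtcrfmn

In each case the input is transformed by: reverse the string.
On "nmfrctuqers" that produces "srequtcrfmn".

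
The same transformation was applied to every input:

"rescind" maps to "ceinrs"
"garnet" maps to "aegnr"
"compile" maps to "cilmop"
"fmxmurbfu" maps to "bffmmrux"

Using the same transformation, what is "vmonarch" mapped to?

acmnorv

In each case the input is transformed by: delete the last character, then sort the characters into alphabetical order.
On "vmonarch": the first step gives "vmonarc", and the second then gives "acmnorv".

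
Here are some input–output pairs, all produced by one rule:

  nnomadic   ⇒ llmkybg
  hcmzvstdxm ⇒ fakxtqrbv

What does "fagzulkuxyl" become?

The pattern: shift every letter 2 places backward in the alphabet (wrapping around), then delete the last character.
Working it through for "fagzulkuxyl": intermediate "dyexsjisvwj", final "dyexsjisvw".

dyexsjisvw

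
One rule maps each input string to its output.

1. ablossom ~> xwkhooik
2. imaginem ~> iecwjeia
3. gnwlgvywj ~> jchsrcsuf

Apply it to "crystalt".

nyouwpph

What's happening: shift every letter 4 places backward in the alphabet (wrapping around), then swap each adjacent pair of characters (1↔2, 3↔4, ...).
"crystalt" → "nyouwpph".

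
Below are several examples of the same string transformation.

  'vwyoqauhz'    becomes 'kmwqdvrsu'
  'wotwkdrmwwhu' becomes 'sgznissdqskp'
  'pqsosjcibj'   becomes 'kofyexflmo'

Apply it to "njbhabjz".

In each case the input is transformed by: move the first 3 characters to the end (rotate left by 3), then shift every letter 4 places backward in the alphabet (wrapping around).
On "njbhabjz" that produces "dwxfvjfx".

dwxfvjfx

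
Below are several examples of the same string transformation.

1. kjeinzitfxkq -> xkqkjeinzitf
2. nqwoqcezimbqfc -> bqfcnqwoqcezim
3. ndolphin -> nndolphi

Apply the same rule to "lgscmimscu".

culgscmims

What's happening: move the first 3 characters to the end (rotate left by 3), then swap the front and back halves of the string.
Working it through for "lgscmimscu": intermediate "cmimsculgs", final "culgscmims".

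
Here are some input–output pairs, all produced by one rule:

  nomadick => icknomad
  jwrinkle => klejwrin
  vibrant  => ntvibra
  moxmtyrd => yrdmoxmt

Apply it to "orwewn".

In each case the input is transformed by: move the first 2 characters to the end (rotate left by 2), then move the first 3 characters to the end (rotate left by 3).
Working it through for "orwewn": intermediate "wewnor", final "norwew".

norwew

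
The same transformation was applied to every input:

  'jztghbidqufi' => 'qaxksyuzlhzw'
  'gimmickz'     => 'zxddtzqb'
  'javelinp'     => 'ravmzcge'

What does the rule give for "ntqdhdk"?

keuhuyb

In each case the input is transformed by: swap each adjacent pair of characters (1↔2, 3↔4, ...), then shift every letter 9 places backward in the alphabet (wrapping around).
So "ntqdhdk" becomes "keuhuyb".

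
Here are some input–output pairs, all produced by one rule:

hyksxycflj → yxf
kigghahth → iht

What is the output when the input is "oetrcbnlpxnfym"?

In each case the input is transformed by: keep one character in every 3, starting at position 2 (positions 2nd, 5th, 8th, ...).
For "oetrcbnlpxnfym" the result is "eclnm".

eclnm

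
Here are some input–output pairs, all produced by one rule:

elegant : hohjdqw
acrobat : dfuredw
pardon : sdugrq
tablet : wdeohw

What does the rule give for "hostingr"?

krvwlqju

The rule is to shift every letter 3 places forward in the alphabet (wrapping around).
Applying that to "hostingr" gives "krvwlqju".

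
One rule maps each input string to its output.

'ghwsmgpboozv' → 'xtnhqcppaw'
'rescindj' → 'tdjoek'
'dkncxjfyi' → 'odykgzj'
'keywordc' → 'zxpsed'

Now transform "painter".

joufs

What's happening: delete the first 2 characters, then shift every letter 1 place forward in the alphabet (wrapping around).
"painter" → "inter" → "joufs".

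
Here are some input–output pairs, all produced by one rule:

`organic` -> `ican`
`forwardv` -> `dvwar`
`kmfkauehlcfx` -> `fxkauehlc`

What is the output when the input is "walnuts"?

The rule is to delete the first 3 characters, then move the last 2 characters to the front (rotate right by 2).
For "walnuts", step one produces "nuts"; step two turns that into "tsnu".

tsnu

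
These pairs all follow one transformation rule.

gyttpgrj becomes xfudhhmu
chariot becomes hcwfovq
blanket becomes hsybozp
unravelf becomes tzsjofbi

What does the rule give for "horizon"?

The pattern: shift every letter 12 places backward in the alphabet (wrapping around), then reverse the string.
Starting from "horizon": after the first operation, "vcfwncb"; after the second, "bcnwfcv".

bcnwfcv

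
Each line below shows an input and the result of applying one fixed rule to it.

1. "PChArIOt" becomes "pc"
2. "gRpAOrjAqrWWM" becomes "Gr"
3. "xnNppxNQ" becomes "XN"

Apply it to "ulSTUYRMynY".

UL

The transformation: flip the case of every letter, then keep only the first 2 characters.
"ulSTUYRMynY" → "ULstuyrmYNy" → "UL".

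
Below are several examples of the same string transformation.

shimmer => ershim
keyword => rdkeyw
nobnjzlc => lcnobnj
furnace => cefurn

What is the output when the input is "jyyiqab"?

abjyyi

Rule — move the last 2 characters to the front (rotate right by 2), then delete the last character.
"jyyiqab" → "abjyyiq" → "abjyyi".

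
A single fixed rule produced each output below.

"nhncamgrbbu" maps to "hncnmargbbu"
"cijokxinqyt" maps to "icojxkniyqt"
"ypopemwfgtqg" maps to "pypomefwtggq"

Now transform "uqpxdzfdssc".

quxpzddfssc

In each case the input is transformed by: swap each adjacent pair of characters (1↔2, 3↔4, ...).
"uqpxdzfdssc" → "quxpzddfssc".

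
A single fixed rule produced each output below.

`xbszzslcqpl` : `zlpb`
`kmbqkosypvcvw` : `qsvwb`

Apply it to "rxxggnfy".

gfx

Looking at the pairs, the operation is to move the first 3 characters to the end (rotate left by 3), then keep one character in every 3, starting at position 1 (positions 1st, 4th, 7th, ...).
Starting from "rxxggnfy": after the first operation, "ggnfyrxx"; after the second, "gfx".
(Check on "kmbqkosypvcvw": → "qkosypvcvwkmb" → "qsvwb" ✓)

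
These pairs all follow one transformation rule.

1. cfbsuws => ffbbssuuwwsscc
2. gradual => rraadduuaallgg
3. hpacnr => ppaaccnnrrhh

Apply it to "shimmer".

hhiimmmmeerrss

The rule is to double every character, then move the first 2 characters to the end (rotate left by 2).
So "shimmer" becomes "hhiimmmmeerrss".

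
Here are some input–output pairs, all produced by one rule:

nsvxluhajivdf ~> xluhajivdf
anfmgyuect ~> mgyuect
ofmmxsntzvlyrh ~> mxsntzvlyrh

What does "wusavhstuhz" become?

avhstuhz

The transformation: delete the first 3 characters.
So "wusavhstuhz" becomes "avhstuhz".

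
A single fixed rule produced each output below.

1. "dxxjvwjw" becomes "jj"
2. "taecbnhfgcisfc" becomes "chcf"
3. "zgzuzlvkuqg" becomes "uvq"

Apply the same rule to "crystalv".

sl

The rule is to delete the first character, then keep one character in every 3, starting at position 3 (positions 3rd, 6th, 9th, ...).
Working it through for "crystalv": intermediate "rystalv", final "sl".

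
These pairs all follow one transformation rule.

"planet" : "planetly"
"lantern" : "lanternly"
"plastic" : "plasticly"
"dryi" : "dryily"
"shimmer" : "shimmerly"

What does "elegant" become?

elegantly

In each case the input is transformed by: append "ly".
So "elegant" becomes "elegantly".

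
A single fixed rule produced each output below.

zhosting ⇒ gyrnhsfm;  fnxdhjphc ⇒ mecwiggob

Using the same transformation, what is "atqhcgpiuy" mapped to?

szgpfbhoxt

The rule is to shift every letter 1 place backward in the alphabet (wrapping around), then swap each adjacent pair of characters (1↔2, 3↔4, ...).
On "atqhcgpiuy": the first step gives "zspgbfohtx", and the second then gives "szgpfbhoxt".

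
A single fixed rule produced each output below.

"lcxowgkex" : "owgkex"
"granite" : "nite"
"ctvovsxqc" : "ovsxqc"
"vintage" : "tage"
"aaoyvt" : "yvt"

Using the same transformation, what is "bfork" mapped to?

The rule is to delete the first 3 characters.
So "bfork" becomes "rk".

rk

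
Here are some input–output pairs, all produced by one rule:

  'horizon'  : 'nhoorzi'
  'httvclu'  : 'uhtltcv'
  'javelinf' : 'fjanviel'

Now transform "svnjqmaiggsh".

hsvsngjgqima

Rule — swap the first and last characters, then take characters alternately from the front and the back (1st, last, 2nd, 2nd-last, ...).
"svnjqmaiggsh" → "hvnjqmaiggss" → "hsvsngjgqima".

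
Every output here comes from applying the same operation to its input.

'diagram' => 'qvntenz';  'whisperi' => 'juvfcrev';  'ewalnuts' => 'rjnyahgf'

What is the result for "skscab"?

fxfpno

In each case the input is transformed by: shift every letter 13 places forward in the alphabet (wrapping around) — i.e. ROT13.
Doing the same to "skscab": "fxfpno".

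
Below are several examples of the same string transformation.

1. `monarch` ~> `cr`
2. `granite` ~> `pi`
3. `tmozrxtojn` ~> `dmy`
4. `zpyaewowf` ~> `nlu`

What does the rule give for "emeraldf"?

The transformation: keep one character in every 3, starting at position 3 (positions 3rd, 6th, 9th, ...), then shift every letter 11 places backward in the alphabet (wrapping around).
On "emeraldf": the first step gives "el", and the second then gives "ta".

ta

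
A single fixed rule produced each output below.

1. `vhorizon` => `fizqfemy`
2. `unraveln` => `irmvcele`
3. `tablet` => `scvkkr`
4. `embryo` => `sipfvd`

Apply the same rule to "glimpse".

The transformation: shift every letter 9 places backward in the alphabet (wrapping around), then move the first 2 characters to the end (rotate left by 2).
On "glimpse": the first step gives "xczdgjv", and the second then gives "zdgjvxc".

zdgjvxc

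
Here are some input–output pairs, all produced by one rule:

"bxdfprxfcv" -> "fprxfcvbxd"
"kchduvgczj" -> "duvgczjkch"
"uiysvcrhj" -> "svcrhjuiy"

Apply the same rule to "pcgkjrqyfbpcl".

kjrqyfbpclpcg

Each output is the input with this applied: move the first 3 characters to the end (rotate left by 3).
"pcgkjrqyfbpcl" → "kjrqyfbpclpcg".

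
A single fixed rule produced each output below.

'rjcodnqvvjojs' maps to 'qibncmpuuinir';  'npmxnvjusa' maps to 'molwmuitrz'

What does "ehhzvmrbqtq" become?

Rule — shift every letter 1 place backward in the alphabet (wrapping around).
For "ehhzvmrbqtq" the result is "dggyulqapsp".

dggyulqapsp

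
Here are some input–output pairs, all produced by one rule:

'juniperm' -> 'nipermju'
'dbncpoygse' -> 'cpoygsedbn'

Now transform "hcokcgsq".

Looking at the pairs, the operation is to swap the front and back halves of the string, then move the last 2 characters to the front (rotate right by 2).
On "hcokcgsq": the first step gives "cgsqhcok", and the second then gives "okcgsqhc".

okcgsqhc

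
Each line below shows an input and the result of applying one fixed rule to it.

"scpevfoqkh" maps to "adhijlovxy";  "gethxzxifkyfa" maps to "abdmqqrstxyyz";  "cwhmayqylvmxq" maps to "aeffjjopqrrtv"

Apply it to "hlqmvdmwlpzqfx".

The rule is to shift every letter 7 places backward in the alphabet (wrapping around), then sort the characters into alphabetical order.
Starting from "hlqmvdmwlpzqfx": after the first operation, "aejfowfpeisjyq"; after the second, "aeeffijjopqswy".

aeeffijjopqswy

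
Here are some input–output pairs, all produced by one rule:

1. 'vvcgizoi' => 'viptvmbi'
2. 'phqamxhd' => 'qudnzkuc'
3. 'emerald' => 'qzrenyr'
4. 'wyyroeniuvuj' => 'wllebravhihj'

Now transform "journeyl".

Rule — shift every letter 13 places forward in the alphabet (wrapping around) — i.e. ROT13, then swap the first and last characters.
Applying both steps to "journeyl": "wbhearly", then "ybhearlw".

ybhearlw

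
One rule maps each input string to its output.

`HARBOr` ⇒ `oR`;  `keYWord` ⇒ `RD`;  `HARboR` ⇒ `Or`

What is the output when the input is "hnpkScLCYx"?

Looking at the pairs, the operation is to flip the case of every letter, then keep only the last 2 characters.
Applying both steps to "hnpkScLCYx": "HNPKsClcyX", then "yX".

yX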